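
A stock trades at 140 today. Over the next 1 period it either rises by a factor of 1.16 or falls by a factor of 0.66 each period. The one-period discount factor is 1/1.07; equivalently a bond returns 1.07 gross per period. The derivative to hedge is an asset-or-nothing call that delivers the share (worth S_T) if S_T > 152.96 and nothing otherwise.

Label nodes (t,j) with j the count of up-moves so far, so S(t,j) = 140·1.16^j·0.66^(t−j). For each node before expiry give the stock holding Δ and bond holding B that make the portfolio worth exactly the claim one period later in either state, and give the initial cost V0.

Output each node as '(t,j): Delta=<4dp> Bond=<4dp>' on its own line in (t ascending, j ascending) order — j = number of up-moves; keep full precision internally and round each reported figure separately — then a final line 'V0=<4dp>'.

Since d<R<u, set p* = (R−d)/(u−d) = 0.8200; price each node as the discounted p*-expectation of its children.
Terminal payoffs: V(1,0)=0.0000, V(1,1)=162.4000
Node (0,0) S=140.0000: V=(p*·162.4000+(1−p*)·0.0000)/1.07=124.4561; Δ=(162.4000−0.0000)/(162.4000−92.4000)=2.3200; B=V−Δ·S=-200.3439
The time-0 hedge costs 124.4561, which is the no-arbitrage price.

(0,0): Delta=2.3200 Bond=-200.3439
V0=124.4561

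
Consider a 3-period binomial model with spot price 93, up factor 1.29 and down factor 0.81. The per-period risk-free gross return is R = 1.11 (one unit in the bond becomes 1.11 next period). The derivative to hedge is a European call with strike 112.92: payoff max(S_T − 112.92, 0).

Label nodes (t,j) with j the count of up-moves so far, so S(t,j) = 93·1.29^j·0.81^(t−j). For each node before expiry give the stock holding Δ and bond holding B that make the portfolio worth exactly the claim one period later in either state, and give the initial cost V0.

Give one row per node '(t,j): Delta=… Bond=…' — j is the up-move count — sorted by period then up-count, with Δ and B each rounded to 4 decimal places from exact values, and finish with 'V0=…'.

The replicating-portfolio and risk-neutral prices coincide; use p* = (1.11−0.81)/(1.29−0.81) = 0.6250 for the latter.
Payoff layer (t=3): V(3,0)=0.0000, V(3,1)=0.0000, V(3,2)=12.4367, V(3,3)=86.7221
Node (2,0) S=61.0173: V=(p*·0.0000+(1−p*)·0.0000)/1.11=0.0000; Δ=(0.0000−0.0000)/(78.7123−49.4240)=0.0000; B=V−Δ·S=0.0000
Node (2,1) S=97.1757: V=(p*·12.4367+(1−p*)·0.0000)/1.11=7.0026; Δ=(12.4367−0.0000)/(125.3567−78.7123)=0.2666; B=V−Δ·S=-18.9071
Node (2,2) S=154.7613: V=(p*·86.7221+(1−p*)·12.4367)/1.11=53.0316; Δ=(86.7221−12.4367)/(199.6421−125.3567)=1.0000; B=V−Δ·S=-101.7297
Node (1,0) S=75.3300: V=(p*·7.0026+(1−p*)·0.0000)/1.11=3.9429; Δ=(7.0026−0.0000)/(97.1757−61.0173)=0.1937; B=V−Δ·S=-10.6459
Node (1,1) S=119.9700: V=(p*·53.0316+(1−p*)·7.0026)/1.11=32.2259; Δ=(53.0316−7.0026)/(154.7613−97.1757)=0.7993; B=V−Δ·S=-63.6678
Node (0,0) S=93.0000: V=(p*·32.2259+(1−p*)·3.9429)/1.11=19.4773; Δ=(32.2259−3.9429)/(119.9700−75.3300)=0.6336; B=V−Δ·S=-39.4456
Each (Δ,B) replicates both successor values, so the strategy is self-financing and V0 is arbitrage-free.

(0,0): Delta=0.6336 Bond=-39.4456
(1,0): Delta=0.1937 Bond=-10.6459
(1,1): Delta=0.7993 Bond=-63.6678
(2,0): Delta=0.0000 Bond=0.0000
(2,1): Delta=0.2666 Bond=-18.9071
(2,2): Delta=1.0000 Bond=-101.7297
V0=19.4773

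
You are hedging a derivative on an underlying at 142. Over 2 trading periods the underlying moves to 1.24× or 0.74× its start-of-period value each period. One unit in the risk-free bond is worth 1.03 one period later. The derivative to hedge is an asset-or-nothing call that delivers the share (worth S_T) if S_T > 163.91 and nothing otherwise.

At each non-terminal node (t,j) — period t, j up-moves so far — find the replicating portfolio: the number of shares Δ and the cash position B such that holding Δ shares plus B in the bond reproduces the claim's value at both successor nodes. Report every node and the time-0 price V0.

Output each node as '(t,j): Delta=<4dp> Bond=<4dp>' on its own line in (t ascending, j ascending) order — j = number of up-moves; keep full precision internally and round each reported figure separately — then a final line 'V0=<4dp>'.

(0,0): Delta=1.7317 Bond=-176.6636
(1,0): Delta=0.0000 Bond=0.0000
(1,1): Delta=2.4800 Bond=-313.7301
V0=69.2330

No-arbitrage ⇒ martingale measure with p* = (R−d)/(u−d) = 0.5800.
Payoff layer (t=2): V(2,0)=0.0000, V(2,1)=0.0000, V(2,2)=218.3392
Node (1,0) S=105.0800: V=(p*·0.0000+(1−p*)·0.0000)/1.03=0.0000; Δ=(0.0000−0.0000)/(130.2992−77.7592)=0.0000; B=V−Δ·S=0.0000
Node (1,1) S=176.0800: V=(p*·218.3392+(1−p*)·0.0000)/1.03=122.9483; Δ=(218.3392−0.0000)/(218.3392−130.2992)=2.4800; B=V−Δ·S=-313.7301
Node (0,0) S=142.0000: V=(p*·122.9483+(1−p*)·0.0000)/1.03=69.2330; Δ=(122.9483−0.0000)/(176.0800−105.0800)=1.7317; B=V−Δ·S=-176.6636
Self-financing check: at every node Δ·S+B equals the discounted successor values.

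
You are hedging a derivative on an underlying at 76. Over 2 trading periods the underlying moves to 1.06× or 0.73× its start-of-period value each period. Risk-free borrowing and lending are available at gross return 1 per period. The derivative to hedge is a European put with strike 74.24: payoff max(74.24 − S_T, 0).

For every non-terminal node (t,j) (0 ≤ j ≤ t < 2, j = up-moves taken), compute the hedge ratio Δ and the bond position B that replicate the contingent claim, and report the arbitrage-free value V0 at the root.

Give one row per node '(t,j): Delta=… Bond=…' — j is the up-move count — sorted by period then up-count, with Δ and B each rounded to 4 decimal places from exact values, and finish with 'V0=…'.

Under the risk-neutral measure, an up-move has probability p* = (R−d)/(u−d) = 0.8182 and values discount at R = 1.
Payoff layer (t=2): V(2,0)=33.7396, V(2,1)=15.4312, V(2,2)=0.0000
  t=1,j=0: stock 55.4800 → up 58.8088 (V=15.4312), down 40.5004 (V=33.7396). Price 18.7600; hedge Δ=-1.0000, bond B=74.2400.
  t=1,j=1: stock 80.5600 → up 85.3936 (V=0.0000), down 58.8088 (V=15.4312). Price 2.8057; hedge Δ=-0.5805, bond B=49.5669.
  t=0,j=0: stock 76.0000 → up 80.5600 (V=2.8057), down 55.4800 (V=18.7600). Price 5.7065; hedge Δ=-0.6361, bond B=54.0529.
Check: Δ(0,0)·S0 + B(0,0) = 5.7065 = V0.

(0,0): Delta=-0.6361 Bond=54.0529
(1,0): Delta=-1.0000 Bond=74.2400
(1,1): Delta=-0.5805 Bond=49.5669
V0=5.7065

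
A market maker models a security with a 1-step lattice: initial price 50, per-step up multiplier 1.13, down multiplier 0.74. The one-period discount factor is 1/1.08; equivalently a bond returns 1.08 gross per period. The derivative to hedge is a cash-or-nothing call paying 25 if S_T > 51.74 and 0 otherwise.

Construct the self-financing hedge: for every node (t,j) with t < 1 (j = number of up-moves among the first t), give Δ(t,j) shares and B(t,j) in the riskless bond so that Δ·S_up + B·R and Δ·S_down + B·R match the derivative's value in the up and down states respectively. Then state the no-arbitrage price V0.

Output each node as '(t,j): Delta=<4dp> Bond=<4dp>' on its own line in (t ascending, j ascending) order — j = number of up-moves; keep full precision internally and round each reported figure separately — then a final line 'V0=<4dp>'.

The replicating-portfolio and risk-neutral prices coincide; use p* = (1.08−0.74)/(1.13−0.74) = 0.8718 for the latter.
Terminal payoffs: V(1,0)=0.0000, V(1,1)=25.0000
Node (0,0) S=50.0000: V=(p*·25.0000+(1−p*)·0.0000)/1.08=20.1804; Δ=(25.0000−0.0000)/(56.5000−37.0000)=1.2821; B=V−Δ·S=-43.9221
Check: Δ(0,0)·S0 + B(0,0) = 20.1804 = V0.

(0,0): Delta=1.2821 Bond=-43.9221
V0=20.1804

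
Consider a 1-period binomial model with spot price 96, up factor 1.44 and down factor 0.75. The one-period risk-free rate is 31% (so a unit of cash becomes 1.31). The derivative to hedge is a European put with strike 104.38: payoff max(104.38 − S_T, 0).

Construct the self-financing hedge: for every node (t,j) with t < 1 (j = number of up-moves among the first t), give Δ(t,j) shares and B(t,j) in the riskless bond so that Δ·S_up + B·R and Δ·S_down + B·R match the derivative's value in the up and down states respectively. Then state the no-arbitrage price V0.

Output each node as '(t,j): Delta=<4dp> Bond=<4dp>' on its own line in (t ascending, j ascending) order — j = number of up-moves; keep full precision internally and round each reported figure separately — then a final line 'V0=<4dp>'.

(0,0): Delta=-0.4888 Bond=51.5845
V0=4.6569

No-arbitrage ⇒ martingale measure with p* = (R−d)/(u−d) = 0.8116.
At expiry t=1: V(1,0)=32.3800, V(1,1)=0.0000
Node (0,0) S=96.0000: V=(p*·0.0000+(1−p*)·32.3800)/1.31=4.6569; Δ=(0.0000−32.3800)/(138.2400−72.0000)=-0.4888; B=V−Δ·S=51.5845
The time-0 hedge costs 4.6569, which is the no-arbitrage price.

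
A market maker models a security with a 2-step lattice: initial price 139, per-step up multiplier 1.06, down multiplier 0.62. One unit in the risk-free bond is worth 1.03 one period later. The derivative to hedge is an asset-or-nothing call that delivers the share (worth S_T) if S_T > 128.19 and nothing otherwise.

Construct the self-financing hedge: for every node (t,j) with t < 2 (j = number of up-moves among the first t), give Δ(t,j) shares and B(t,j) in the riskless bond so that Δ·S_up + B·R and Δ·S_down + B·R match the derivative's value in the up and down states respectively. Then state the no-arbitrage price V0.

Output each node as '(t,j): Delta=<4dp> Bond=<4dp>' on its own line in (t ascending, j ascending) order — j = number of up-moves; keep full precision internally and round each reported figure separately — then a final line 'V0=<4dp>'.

The replicating-portfolio and risk-neutral prices coincide; use p* = (1.03−0.62)/(1.06−0.62) = 0.9318 for the latter.
Payoff layer (t=2): V(2,0)=0.0000, V(2,1)=0.0000, V(2,2)=156.1804
  t=1,j=0: stock 86.1800 → up 91.3508 (V=0.0000), down 53.4316 (V=0.0000). Price 0.0000; hedge Δ=0.0000, bond B=0.0000.
  t=1,j=1: stock 147.3400 → up 156.1804 (V=156.1804), down 91.3508 (V=0.0000). Price 141.2929; hedge Δ=2.4091, bond B=-213.6625.
  t=0,j=0: stock 139.0000 → up 147.3400 (V=141.2929), down 86.1800 (V=0.0000). Price 127.8246; hedge Δ=2.3102, bond B=-193.2957.
Root portfolio cost Δ·139+B reproduces V0=127.8246.

(0,0): Delta=2.3102 Bond=-193.2957
(1,0): Delta=0.0000 Bond=0.0000
(1,1): Delta=2.4091 Bond=-213.6625
V0=127.8246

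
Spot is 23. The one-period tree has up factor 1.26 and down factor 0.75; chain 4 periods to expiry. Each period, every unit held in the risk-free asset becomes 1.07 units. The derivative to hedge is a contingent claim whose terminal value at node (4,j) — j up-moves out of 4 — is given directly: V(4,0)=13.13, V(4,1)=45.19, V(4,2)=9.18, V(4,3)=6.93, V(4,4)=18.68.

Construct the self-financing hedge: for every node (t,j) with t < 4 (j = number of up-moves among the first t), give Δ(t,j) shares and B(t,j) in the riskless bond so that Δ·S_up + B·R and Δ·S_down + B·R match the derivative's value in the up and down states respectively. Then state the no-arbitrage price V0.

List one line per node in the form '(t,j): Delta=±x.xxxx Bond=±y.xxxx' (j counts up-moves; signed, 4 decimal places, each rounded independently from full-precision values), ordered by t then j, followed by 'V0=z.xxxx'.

Since d<R<u, set p* = (R−d)/(u−d) = 0.6275; price each node as the discounted p*-expectation of its children.
Payoff layer (t=4): V(4,0)=13.1300, V(4,1)=45.1900, V(4,2)=9.1800, V(4,3)=6.9300, V(4,4)=18.6800
(3,0): S=9.7031. Δ = (V_up−V_dn)/(S_up−S_dn) = (45.1900−13.1300)/(12.2259−7.2773) = 6.4786. V = [p*·45.1900 + (1−p*)·13.1300]/1.07 = 31.0711. B = V − Δ·S = -31.7916.
(3,1): S=16.3012. Δ = (V_up−V_dn)/(S_up−S_dn) = (9.1800−45.1900)/(20.5396−12.2259) = -4.3314. V = [p*·9.1800 + (1−p*)·45.1900]/1.07 = 21.1173. B = V − Δ·S = 91.7251.
(3,2): S=27.3861. Δ = (V_up−V_dn)/(S_up−S_dn) = (6.9300−9.1800)/(34.5065−20.5396) = -0.1611. V = [p*·6.9300 + (1−p*)·9.1800]/1.07 = 7.2600. B = V − Δ·S = 11.6718.
(3,3): S=46.0086. Δ = (V_up−V_dn)/(S_up−S_dn) = (18.6800−6.9300)/(57.9709−34.5065) = 0.5008. V = [p*·18.6800 + (1−p*)·6.9300]/1.07 = 13.3669. B = V − Δ·S = -9.6723.
(2,0): S=12.9375. Δ = (V_up−V_dn)/(S_up−S_dn) = (21.1173−31.0711)/(16.3012−9.7031) = -1.5086. V = [p*·21.1173 + (1−p*)·31.0711]/1.07 = 23.2015. B = V − Δ·S = 42.7188.
(2,1): S=21.7350. Δ = (V_up−V_dn)/(S_up−S_dn) = (7.2600−21.1173)/(27.3861−16.3012) = -1.2501. V = [p*·7.2600 + (1−p*)·21.1173]/1.07 = 11.6098. B = V − Δ·S = 38.7809.
(2,2): S=36.5148. Δ = (V_up−V_dn)/(S_up−S_dn) = (13.3669−7.2600)/(46.0086−27.3861) = 0.3279. V = [p*·13.3669 + (1−p*)·7.2600]/1.07 = 10.3661. B = V − Δ·S = -1.6080.
(1,0): S=17.2500. Δ = (V_up−V_dn)/(S_up−S_dn) = (11.6098−23.2015)/(21.7350−12.9375) = -1.3176. V = [p*·11.6098 + (1−p*)·23.2015]/1.07 = 14.8863. B = V − Δ·S = 37.6149.
(1,1): S=28.9800. Δ = (V_up−V_dn)/(S_up−S_dn) = (10.3661−11.6098)/(36.5148−21.7350) = -0.0841. V = [p*·10.3661 + (1−p*)·11.6098]/1.07 = 10.1210. B = V − Δ·S = 12.5596.
(0,0): S=23.0000. Δ = (V_up−V_dn)/(S_up−S_dn) = (10.1210−14.8863)/(28.9800−17.2500) = -0.4062. V = [p*·10.1210 + (1−p*)·14.8863]/1.07 = 11.1180. B = V − Δ·S = 20.4616.
Check: Δ(0,0)·S0 + B(0,0) = 11.1180 = V0.

(0,0): Delta=-0.4062 Bond=20.4616
(1,0): Delta=-1.3176 Bond=37.6149
(1,1): Delta=-0.0841 Bond=12.5596
(2,0): Delta=-1.5086 Bond=42.7188
(2,1): Delta=-1.2501 Bond=38.7809
(2,2): Delta=0.3279 Bond=-1.6080
(3,0): Delta=6.4786 Bond=-31.7916
(3,1): Delta=-4.3314 Bond=91.7251
(3,2): Delta=-0.1611 Bond=11.6718
(3,3): Delta=0.5008 Bond=-9.6723
V0=11.1180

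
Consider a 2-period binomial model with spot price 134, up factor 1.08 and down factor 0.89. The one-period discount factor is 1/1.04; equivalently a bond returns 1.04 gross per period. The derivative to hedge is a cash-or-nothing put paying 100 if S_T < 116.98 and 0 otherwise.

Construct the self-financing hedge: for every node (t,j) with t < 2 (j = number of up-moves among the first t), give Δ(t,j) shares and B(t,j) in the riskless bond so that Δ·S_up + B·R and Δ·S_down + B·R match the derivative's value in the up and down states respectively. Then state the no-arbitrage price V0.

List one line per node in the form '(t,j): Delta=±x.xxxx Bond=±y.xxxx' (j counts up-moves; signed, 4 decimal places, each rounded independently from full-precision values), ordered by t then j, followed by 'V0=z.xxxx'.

Since d<R<u, set p* = (R−d)/(u−d) = 0.7895; price each node as the discounted p*-expectation of its children.
Payoff layer (t=2): V(2,0)=100.0000, V(2,1)=0.0000, V(2,2)=0.0000
  t=1,j=0: stock 119.2600 → up 128.8008 (V=0.0000), down 106.1414 (V=100.0000). Price 20.2429; hedge Δ=-4.4132, bond B=546.5587.
  t=1,j=1: stock 144.7200 → up 156.2976 (V=0.0000), down 128.8008 (V=0.0000). Price 0.0000; hedge Δ=0.0000, bond B=0.0000.
  t=0,j=0: stock 134.0000 → up 144.7200 (V=0.0000), down 119.2600 (V=20.2429). Price 4.0978; hedge Δ=-0.7951, bond B=110.6394.
The time-0 hedge costs 4.0978, which is the no-arbitrage price.

(0,0): Delta=-0.7951 Bond=110.6394
(1,0): Delta=-4.4132 Bond=546.5587
(1,1): Delta=0.0000 Bond=0.0000
V0=4.0978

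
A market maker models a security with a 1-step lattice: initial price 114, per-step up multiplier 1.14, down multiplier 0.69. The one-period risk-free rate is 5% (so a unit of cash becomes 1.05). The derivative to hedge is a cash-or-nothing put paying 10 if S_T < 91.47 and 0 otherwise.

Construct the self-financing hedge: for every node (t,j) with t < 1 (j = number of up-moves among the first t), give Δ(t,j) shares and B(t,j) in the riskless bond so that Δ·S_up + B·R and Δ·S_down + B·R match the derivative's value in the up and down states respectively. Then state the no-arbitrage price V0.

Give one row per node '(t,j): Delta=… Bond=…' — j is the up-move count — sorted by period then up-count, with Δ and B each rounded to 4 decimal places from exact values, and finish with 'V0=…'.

Under the risk-neutral measure, an up-move has probability p* = (R−d)/(u−d) = 0.8000 and values discount at R = 1.05.
Payoff layer (t=1): V(1,0)=10.0000, V(1,1)=0.0000
  t=0,j=0: stock 114.0000 → up 129.9600 (V=0.0000), down 78.6600 (V=10.0000). Price 1.9048; hedge Δ=-0.1949, bond B=24.1270.
Root portfolio cost Δ·114+B reproduces V0=1.9048.

(0,0): Delta=-0.1949 Bond=24.1270
V0=1.9048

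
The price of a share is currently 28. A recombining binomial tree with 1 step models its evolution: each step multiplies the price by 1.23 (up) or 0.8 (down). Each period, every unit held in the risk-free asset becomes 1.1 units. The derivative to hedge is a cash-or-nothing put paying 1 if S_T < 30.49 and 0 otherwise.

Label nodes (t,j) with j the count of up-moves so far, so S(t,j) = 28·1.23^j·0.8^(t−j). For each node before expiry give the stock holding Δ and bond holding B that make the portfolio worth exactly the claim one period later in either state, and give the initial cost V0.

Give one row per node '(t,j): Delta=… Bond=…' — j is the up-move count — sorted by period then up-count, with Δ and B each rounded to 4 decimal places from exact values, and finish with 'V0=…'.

No-arbitrage ⇒ martingale measure with p* = (R−d)/(u−d) = 0.6977.
At expiry t=1: V(1,0)=1.0000, V(1,1)=0.0000
(0,0): S=28.0000. Δ = (V_up−V_dn)/(S_up−S_dn) = (0.0000−1.0000)/(34.4400−22.4000) = -0.0831. V = [p*·0.0000 + (1−p*)·1.0000]/1.1 = 0.2748. B = V − Δ·S = 2.6004.
Root portfolio cost Δ·28+B reproduces V0=0.2748.

(0,0): Delta=-0.0831 Bond=2.6004
V0=0.2748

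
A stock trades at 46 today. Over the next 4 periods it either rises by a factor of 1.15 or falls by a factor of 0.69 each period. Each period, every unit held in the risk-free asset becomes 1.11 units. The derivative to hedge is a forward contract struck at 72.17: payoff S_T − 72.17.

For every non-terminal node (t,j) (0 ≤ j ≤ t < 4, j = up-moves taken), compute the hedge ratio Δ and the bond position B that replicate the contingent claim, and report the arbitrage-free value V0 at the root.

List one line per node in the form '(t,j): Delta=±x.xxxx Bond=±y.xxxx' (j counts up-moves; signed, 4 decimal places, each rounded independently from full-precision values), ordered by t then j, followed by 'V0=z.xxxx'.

The replicating-portfolio and risk-neutral prices coincide; use p* = (1.11−0.69)/(1.15−0.69) = 0.9130 for the latter.
Payoff layer (t=4): V(4,0)=-61.7431, V(4,1)=-54.7919, V(4,2)=-43.2065, V(4,3)=-23.8974, V(4,4)=8.2843
(3,0): S=15.1114. Δ = (V_up−V_dn)/(S_up−S_dn) = (-54.7919−-61.7431)/(17.3781−10.4269) = 1.0000. V = [p*·-54.7919 + (1−p*)·-61.7431]/1.11 = -49.9066. B = V − Δ·S = -65.0180.
(3,1): S=25.1857. Δ = (V_up−V_dn)/(S_up−S_dn) = (-43.2065−-54.7919)/(28.9635−17.3781) = 1.0000. V = [p*·-43.2065 + (1−p*)·-54.7919]/1.11 = -39.8323. B = V − Δ·S = -65.0180.
(3,2): S=41.9761. Δ = (V_up−V_dn)/(S_up−S_dn) = (-23.8974−-43.2065)/(48.2726−28.9635) = 1.0000. V = [p*·-23.8974 + (1−p*)·-43.2065]/1.11 = -23.0419. B = V − Δ·S = -65.0180.
(3,3): S=69.9602. Δ = (V_up−V_dn)/(S_up−S_dn) = (8.2843−-23.8974)/(80.4543−48.2726) = 1.0000. V = [p*·8.2843 + (1−p*)·-23.8974]/1.11 = 4.9422. B = V − Δ·S = -65.0180.
(2,0): S=21.9006. Δ = (V_up−V_dn)/(S_up−S_dn) = (-39.8323−-49.9066)/(25.1857−15.1114) = 1.0000. V = [p*·-39.8323 + (1−p*)·-49.9066]/1.11 = -36.6742. B = V − Δ·S = -58.5748.
(2,1): S=36.5010. Δ = (V_up−V_dn)/(S_up−S_dn) = (-23.0419−-39.8323)/(41.9761−25.1857) = 1.0000. V = [p*·-23.0419 + (1−p*)·-39.8323]/1.11 = -22.0738. B = V − Δ·S = -58.5748.
(2,2): S=60.8350. Δ = (V_up−V_dn)/(S_up−S_dn) = (4.9422−-23.0419)/(69.9602−41.9761) = 1.0000. V = [p*·4.9422 + (1−p*)·-23.0419]/1.11 = 2.2602. B = V − Δ·S = -58.5748.
(1,0): S=31.7400. Δ = (V_up−V_dn)/(S_up−S_dn) = (-22.0738−-36.6742)/(36.5010−21.9006) = 1.0000. V = [p*·-22.0738 + (1−p*)·-36.6742]/1.11 = -21.0301. B = V − Δ·S = -52.7701.
(1,1): S=52.9000. Δ = (V_up−V_dn)/(S_up−S_dn) = (2.2602−-22.0738)/(60.8350−36.5010) = 1.0000. V = [p*·2.2602 + (1−p*)·-22.0738]/1.11 = 0.1299. B = V − Δ·S = -52.7701.
(0,0): S=46.0000. Δ = (V_up−V_dn)/(S_up−S_dn) = (0.1299−-21.0301)/(52.9000−31.7400) = 1.0000. V = [p*·0.1299 + (1−p*)·-21.0301]/1.11 = -1.5406. B = V − Δ·S = -47.5406.
Each (Δ,B) replicates both successor values, so the strategy is self-financing and V0 is arbitrage-free.

(0,0): Delta=1.0000 Bond=-47.5406
(1,0): Delta=1.0000 Bond=-52.7701
(1,1): Delta=1.0000 Bond=-52.7701
(2,0): Delta=1.0000 Bond=-58.5748
(2,1): Delta=1.0000 Bond=-58.5748
(2,2): Delta=1.0000 Bond=-58.5748
(3,0): Delta=1.0000 Bond=-65.0180
(3,1): Delta=1.0000 Bond=-65.0180
(3,2): Delta=1.0000 Bond=-65.0180
(3,3): Delta=1.0000 Bond=-65.0180
V0=-1.5406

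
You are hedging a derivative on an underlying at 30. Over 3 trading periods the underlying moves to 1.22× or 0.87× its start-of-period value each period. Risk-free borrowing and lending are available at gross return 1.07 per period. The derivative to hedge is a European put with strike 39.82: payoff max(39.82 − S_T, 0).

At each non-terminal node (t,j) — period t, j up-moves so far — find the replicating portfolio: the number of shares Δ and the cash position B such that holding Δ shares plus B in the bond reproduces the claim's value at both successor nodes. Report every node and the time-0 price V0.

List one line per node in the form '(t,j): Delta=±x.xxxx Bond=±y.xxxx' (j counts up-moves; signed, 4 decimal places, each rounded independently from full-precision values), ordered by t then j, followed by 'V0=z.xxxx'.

(0,0): Delta=-0.6019 Bond=22.7949
(1,0): Delta=-1.0000 Bond=34.7803
(1,1): Delta=-0.3890 Bond=16.5982
(2,0): Delta=-1.0000 Bond=37.2150
(2,1): Delta=-1.0000 Bond=37.2150
(2,2): Delta=-0.0622 Bond=3.1689
V0=4.7372

Since d<R<u, set p* = (R−d)/(u−d) = 0.5714; price each node as the discounted p*-expectation of its children.
Terminal values V(3,·): V(3,0)=20.0649, V(3,1)=12.1175, V(3,2)=0.9728, V(3,3)=0.0000
(2,0): S=22.7070. Δ = (V_up−V_dn)/(S_up−S_dn) = (12.1175−20.0649)/(27.7025−19.7551) = -1.0000. V = [p*·12.1175 + (1−p*)·20.0649]/1.07 = 14.5080. B = V − Δ·S = 37.2150.
(2,1): S=31.8420. Δ = (V_up−V_dn)/(S_up−S_dn) = (0.9728−12.1175)/(38.8472−27.7025) = -1.0000. V = [p*·0.9728 + (1−p*)·12.1175]/1.07 = 5.3730. B = V − Δ·S = 37.2150.
(2,2): S=44.6520. Δ = (V_up−V_dn)/(S_up−S_dn) = (0.0000−0.9728)/(54.4754−38.8472) = -0.0622. V = [p*·0.0000 + (1−p*)·0.9728]/1.07 = 0.3896. B = V − Δ·S = 3.1689.
(1,0): S=26.1000. Δ = (V_up−V_dn)/(S_up−S_dn) = (5.3730−14.5080)/(31.8420−22.7070) = -1.0000. V = [p*·5.3730 + (1−p*)·14.5080]/1.07 = 8.6803. B = V − Δ·S = 34.7803.
(1,1): S=36.6000. Δ = (V_up−V_dn)/(S_up−S_dn) = (0.3896−5.3730)/(44.6520−31.8420) = -0.3890. V = [p*·0.3896 + (1−p*)·5.3730]/1.07 = 2.3601. B = V − Δ·S = 16.5982.
(0,0): S=30.0000. Δ = (V_up−V_dn)/(S_up−S_dn) = (2.3601−8.6803)/(36.6000−26.1000) = -0.6019. V = [p*·2.3601 + (1−p*)·8.6803]/1.07 = 4.7372. B = V − Δ·S = 22.7949.
Root portfolio cost Δ·30+B reproduces V0=4.7372.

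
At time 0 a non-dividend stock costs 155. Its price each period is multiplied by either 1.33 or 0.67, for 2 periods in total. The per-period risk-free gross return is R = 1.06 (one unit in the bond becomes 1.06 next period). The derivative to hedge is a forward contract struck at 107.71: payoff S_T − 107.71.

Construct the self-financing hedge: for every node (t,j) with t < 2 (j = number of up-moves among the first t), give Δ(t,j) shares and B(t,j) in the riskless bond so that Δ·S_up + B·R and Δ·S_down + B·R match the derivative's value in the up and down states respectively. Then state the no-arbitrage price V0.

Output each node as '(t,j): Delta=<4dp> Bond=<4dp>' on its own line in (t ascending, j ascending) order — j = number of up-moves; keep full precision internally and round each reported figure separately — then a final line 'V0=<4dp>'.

Under the risk-neutral measure, an up-move has probability p* = (R−d)/(u−d) = 0.5909 and values discount at R = 1.06.
At expiry t=2: V(2,0)=-38.1305, V(2,1)=30.4105, V(2,2)=166.4695
(1,0): S=103.8500. Δ = (V_up−V_dn)/(S_up−S_dn) = (30.4105−-38.1305)/(138.1205−69.5795) = 1.0000. V = [p*·30.4105 + (1−p*)·-38.1305]/1.06 = 2.2368. B = V − Δ·S = -101.6132.
(1,1): S=206.1500. Δ = (V_up−V_dn)/(S_up−S_dn) = (166.4695−30.4105)/(274.1795−138.1205) = 1.0000. V = [p*·166.4695 + (1−p*)·30.4105]/1.06 = 104.5368. B = V − Δ·S = -101.6132.
(0,0): S=155.0000. Δ = (V_up−V_dn)/(S_up−S_dn) = (104.5368−2.2368)/(206.1500−103.8500) = 1.0000. V = [p*·104.5368 + (1−p*)·2.2368]/1.06 = 59.1385. B = V − Δ·S = -95.8615.
Check: Δ(0,0)·S0 + B(0,0) = 59.1385 = V0.

(0,0): Delta=1.0000 Bond=-95.8615
(1,0): Delta=1.0000 Bond=-101.6132
(1,1): Delta=1.0000 Bond=-101.6132
V0=59.1385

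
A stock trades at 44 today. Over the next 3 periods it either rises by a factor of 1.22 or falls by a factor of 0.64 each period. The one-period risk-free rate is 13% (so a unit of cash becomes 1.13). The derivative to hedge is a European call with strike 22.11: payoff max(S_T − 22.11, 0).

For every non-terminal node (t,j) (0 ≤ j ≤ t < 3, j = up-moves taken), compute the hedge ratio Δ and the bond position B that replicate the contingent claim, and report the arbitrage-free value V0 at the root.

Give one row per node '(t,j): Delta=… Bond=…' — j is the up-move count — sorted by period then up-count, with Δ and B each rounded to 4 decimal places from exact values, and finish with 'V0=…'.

Risk-neutral probability p* = (R−d)/(u−d) = (1.13−0.64)/(1.22−0.64) = 0.8448.
Payoff layer (t=3): V(3,0)=0.0000, V(3,1)=0.0000, V(3,2)=19.8033, V(3,3)=57.7873
Node (2,0) S=18.0224: V=(p*·0.0000+(1−p*)·0.0000)/1.13=0.0000; Δ=(0.0000−0.0000)/(21.9873−11.5343)=0.0000; B=V−Δ·S=0.0000
Node (2,1) S=34.3552: V=(p*·19.8033+(1−p*)·0.0000)/1.13=14.8057; Δ=(19.8033−0.0000)/(41.9133−21.9873)=0.9938; B=V−Δ·S=-19.3380
Node (2,2) S=65.4896: V=(p*·57.7873+(1−p*)·19.8033)/1.13=45.9232; Δ=(57.7873−19.8033)/(79.8973−41.9133)=1.0000; B=V−Δ·S=-19.5664
Node (1,0) S=28.1600: V=(p*·14.8057+(1−p*)·0.0000)/1.13=11.0692; Δ=(14.8057−0.0000)/(34.3552−18.0224)=0.9065; B=V−Δ·S=-14.4578
Node (1,1) S=53.6800: V=(p*·45.9232+(1−p*)·14.8057)/1.13=36.3669; Δ=(45.9232−14.8057)/(65.4896−34.3552)=0.9995; B=V−Δ·S=-17.2840
Node (0,0) S=44.0000: V=(p*·36.3669+(1−p*)·11.0692)/1.13=28.7092; Δ=(36.3669−11.0692)/(53.6800−28.1600)=0.9913; B=V−Δ·S=-14.9075
Root portfolio cost Δ·44+B reproduces V0=28.7092.

(0,0): Delta=0.9913 Bond=-14.9075
(1,0): Delta=0.9065 Bond=-14.4578
(1,1): Delta=0.9995 Bond=-17.2840
(2,0): Delta=0.0000 Bond=0.0000
(2,1): Delta=0.9938 Bond=-19.3380
(2,2): Delta=1.0000 Bond=-19.5664
V0=28.7092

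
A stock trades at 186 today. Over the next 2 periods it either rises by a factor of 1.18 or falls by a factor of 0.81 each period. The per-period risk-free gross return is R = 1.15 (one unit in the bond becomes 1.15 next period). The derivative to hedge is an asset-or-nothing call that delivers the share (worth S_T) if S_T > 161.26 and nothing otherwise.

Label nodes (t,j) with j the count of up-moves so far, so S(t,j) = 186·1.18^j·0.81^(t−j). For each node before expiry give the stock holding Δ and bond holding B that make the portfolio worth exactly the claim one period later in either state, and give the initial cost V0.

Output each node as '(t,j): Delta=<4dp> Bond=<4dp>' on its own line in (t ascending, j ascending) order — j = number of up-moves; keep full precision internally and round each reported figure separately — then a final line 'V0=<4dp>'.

(0,0): Delta=1.1250 Bond=-23.8609
(1,0): Delta=3.1892 Bond=-338.4273
(1,1): Delta=1.0000 Bond=0.0000
V0=185.3934

The replicating-portfolio and risk-neutral prices coincide; use p* = (1.15−0.81)/(1.18−0.81) = 0.9189 for the latter.
At expiry t=2: V(2,0)=0.0000, V(2,1)=177.7788, V(2,2)=258.9864
  t=1,j=0: stock 150.6600 → up 177.7788 (V=177.7788), down 122.0346 (V=0.0000). Price 142.0559; hedge Δ=3.1892, bond B=-338.4273.
  t=1,j=1: stock 219.4800 → up 258.9864 (V=258.9864), down 177.7788 (V=177.7788). Price 219.4800; hedge Δ=1.0000, bond B=0.0000.
  t=0,j=0: stock 186.0000 → up 219.4800 (V=219.4800), down 150.6600 (V=142.0559). Price 185.3934; hedge Δ=1.1250, bond B=-23.8609.
Root portfolio cost Δ·186+B reproduces V0=185.3934.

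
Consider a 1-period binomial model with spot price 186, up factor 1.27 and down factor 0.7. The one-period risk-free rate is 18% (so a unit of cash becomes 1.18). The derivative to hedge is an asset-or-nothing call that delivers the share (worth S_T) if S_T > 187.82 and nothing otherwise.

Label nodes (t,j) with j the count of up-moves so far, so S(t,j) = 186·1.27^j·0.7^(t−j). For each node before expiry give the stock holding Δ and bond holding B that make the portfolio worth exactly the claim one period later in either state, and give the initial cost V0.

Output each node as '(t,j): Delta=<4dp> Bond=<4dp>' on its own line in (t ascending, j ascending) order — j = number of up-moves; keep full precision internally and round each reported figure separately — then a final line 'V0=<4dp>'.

No-arbitrage ⇒ martingale measure with p* = (R−d)/(u−d) = 0.8421.
Terminal values V(1,·): V(1,0)=0.0000, V(1,1)=236.2200
  t=0,j=0: stock 186.0000 → up 236.2200 (V=236.2200), down 130.2000 (V=0.0000). Price 168.5781; hedge Δ=2.2281, bond B=-245.8430.
The time-0 hedge costs 168.5781, which is the no-arbitrage price.

(0,0): Delta=2.2281 Bond=-245.8430
V0=168.5781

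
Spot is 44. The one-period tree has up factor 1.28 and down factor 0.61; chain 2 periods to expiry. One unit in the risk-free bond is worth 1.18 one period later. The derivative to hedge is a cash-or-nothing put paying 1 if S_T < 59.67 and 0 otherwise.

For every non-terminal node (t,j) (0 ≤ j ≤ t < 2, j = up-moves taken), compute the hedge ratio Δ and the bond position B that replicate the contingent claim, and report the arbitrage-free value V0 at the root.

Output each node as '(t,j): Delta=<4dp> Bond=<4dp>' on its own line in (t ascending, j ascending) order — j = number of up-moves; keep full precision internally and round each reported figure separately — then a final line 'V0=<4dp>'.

(0,0): Delta=-0.0245 Bond=1.2745
(1,0): Delta=0.0000 Bond=0.8475
(1,1): Delta=-0.0265 Bond=1.6190
V0=0.1984

No-arbitrage ⇒ martingale measure with p* = (R−d)/(u−d) = 0.8507.
Terminal payoffs: V(2,0)=1.0000, V(2,1)=1.0000, V(2,2)=0.0000
Node (1,0) S=26.8400: V=(p*·1.0000+(1−p*)·1.0000)/1.18=0.8475; Δ=(1.0000−1.0000)/(34.3552−16.3724)=0.0000; B=V−Δ·S=0.8475
Node (1,1) S=56.3200: V=(p*·0.0000+(1−p*)·1.0000)/1.18=0.1265; Δ=(0.0000−1.0000)/(72.0896−34.3552)=-0.0265; B=V−Δ·S=1.6190
Node (0,0) S=44.0000: V=(p*·0.1265+(1−p*)·0.8475)/1.18=0.1984; Δ=(0.1265−0.8475)/(56.3200−26.8400)=-0.0245; B=V−Δ·S=1.2745
Check: Δ(0,0)·S0 + B(0,0) = 0.1984 = V0.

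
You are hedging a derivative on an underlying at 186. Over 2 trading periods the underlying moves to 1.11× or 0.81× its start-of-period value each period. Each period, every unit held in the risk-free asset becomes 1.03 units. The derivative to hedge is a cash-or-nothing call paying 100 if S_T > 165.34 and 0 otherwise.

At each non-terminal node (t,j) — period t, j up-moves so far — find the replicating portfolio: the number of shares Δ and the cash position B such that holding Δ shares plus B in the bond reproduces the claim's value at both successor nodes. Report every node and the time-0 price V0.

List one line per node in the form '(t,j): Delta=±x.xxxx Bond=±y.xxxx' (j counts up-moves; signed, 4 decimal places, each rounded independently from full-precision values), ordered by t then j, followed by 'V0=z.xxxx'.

Under the risk-neutral measure, an up-move has probability p* = (R−d)/(u−d) = 0.7333 and values discount at R = 1.03.
Terminal values V(2,·): V(2,0)=0.0000, V(2,1)=100.0000, V(2,2)=100.0000
Node (1,0) S=150.6600: V=(p*·100.0000+(1−p*)·0.0000)/1.03=71.1974; Δ=(100.0000−0.0000)/(167.2326−122.0346)=2.2125; B=V−Δ·S=-262.1359
Node (1,1) S=206.4600: V=(p*·100.0000+(1−p*)·100.0000)/1.03=97.0874; Δ=(100.0000−100.0000)/(229.1706−167.2326)=0.0000; B=V−Δ·S=97.0874
Node (0,0) S=186.0000: V=(p*·97.0874+(1−p*)·71.1974)/1.03=87.5567; Δ=(97.0874−71.1974)/(206.4600−150.6600)=0.4640; B=V−Δ·S=1.2568
Root portfolio cost Δ·186+B reproduces V0=87.5567.

(0,0): Delta=0.4640 Bond=1.2568
(1,0): Delta=2.2125 Bond=-262.1359
(1,1): Delta=0.0000 Bond=97.0874
V0=87.5567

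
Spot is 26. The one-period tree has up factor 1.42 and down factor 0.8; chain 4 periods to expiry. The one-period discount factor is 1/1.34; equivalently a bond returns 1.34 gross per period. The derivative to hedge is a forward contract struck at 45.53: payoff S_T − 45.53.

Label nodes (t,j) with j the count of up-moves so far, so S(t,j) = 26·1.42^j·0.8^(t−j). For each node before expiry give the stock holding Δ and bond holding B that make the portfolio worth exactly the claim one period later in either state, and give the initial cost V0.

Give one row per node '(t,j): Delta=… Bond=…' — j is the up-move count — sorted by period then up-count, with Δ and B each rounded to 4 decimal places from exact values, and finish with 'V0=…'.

The replicating-portfolio and risk-neutral prices coincide; use p* = (1.34−0.8)/(1.42−0.8) = 0.8710 for the latter.
At expiry t=4: V(4,0)=-34.8804, V(4,1)=-26.6270, V(4,2)=-11.9771, V(4,3)=14.0264, V(4,4)=60.1826
  t=3,j=0: stock 13.3120 → up 18.9030 (V=-26.6270), down 10.6496 (V=-34.8804). Price -20.6656; hedge Δ=1.0000, bond B=-33.9776.
  t=3,j=1: stock 23.6288 → up 33.5529 (V=-11.9771), down 18.9030 (V=-26.6270). Price -10.3488; hedge Δ=1.0000, bond B=-33.9776.
  t=3,j=2: stock 41.9411 → up 59.5564 (V=14.0264), down 33.5529 (V=-11.9771). Price 7.9635; hedge Δ=1.0000, bond B=-33.9776.
  t=3,j=3: stock 74.4455 → up 105.7126 (V=60.1826), down 59.5564 (V=14.0264). Price 40.4679; hedge Δ=1.0000, bond B=-33.9776.
  t=2,j=0: stock 16.6400 → up 23.6288 (V=-10.3488), down 13.3120 (V=-20.6656). Price -8.7164; hedge Δ=1.0000, bond B=-25.3564.
  t=2,j=1: stock 29.5360 → up 41.9411 (V=7.9635), down 23.6288 (V=-10.3488). Price 4.1796; hedge Δ=1.0000, bond B=-25.3564.
  t=2,j=2: stock 52.4264 → up 74.4455 (V=40.4679), down 41.9411 (V=7.9635). Price 27.0700; hedge Δ=1.0000, bond B=-25.3564.
  t=1,j=0: stock 20.8000 → up 29.5360 (V=4.1796), down 16.6400 (V=-8.7164). Price 1.8773; hedge Δ=1.0000, bond B=-18.9227.
  t=1,j=1: stock 36.9200 → up 52.4264 (V=27.0700), down 29.5360 (V=4.1796). Price 17.9973; hedge Δ=1.0000, bond B=-18.9227.
  t=0,j=0: stock 26.0000 → up 36.9200 (V=17.9973), down 20.8000 (V=1.8773). Price 11.8786; hedge Δ=1.0000, bond B=-14.1214.
Root portfolio cost Δ·26+B reproduces V0=11.8786.

(0,0): Delta=1.0000 Bond=-14.1214
(1,0): Delta=1.0000 Bond=-18.9227
(1,1): Delta=1.0000 Bond=-18.9227
(2,0): Delta=1.0000 Bond=-25.3564
(2,1): Delta=1.0000 Bond=-25.3564
(2,2): Delta=1.0000 Bond=-25.3564
(3,0): Delta=1.0000 Bond=-33.9776
(3,1): Delta=1.0000 Bond=-33.9776
(3,2): Delta=1.0000 Bond=-33.9776
(3,3): Delta=1.0000 Bond=-33.9776
V0=11.8786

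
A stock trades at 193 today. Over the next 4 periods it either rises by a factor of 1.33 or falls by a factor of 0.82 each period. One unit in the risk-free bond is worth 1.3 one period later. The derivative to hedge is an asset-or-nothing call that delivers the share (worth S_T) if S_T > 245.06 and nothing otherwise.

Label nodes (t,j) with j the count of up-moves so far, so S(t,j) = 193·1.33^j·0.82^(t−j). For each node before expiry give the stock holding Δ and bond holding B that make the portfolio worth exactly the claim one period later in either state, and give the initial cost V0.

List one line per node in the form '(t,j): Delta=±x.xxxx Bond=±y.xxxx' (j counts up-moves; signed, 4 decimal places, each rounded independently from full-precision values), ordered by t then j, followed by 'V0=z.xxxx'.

(0,0): Delta=1.1619 Bond=-32.7650
(1,0): Delta=2.4179 Bond=-241.3692
(1,1): Delta=1.1135 Bond=-30.1711
(2,0): Delta=0.0000 Bond=0.0000
(2,1): Delta=2.5111 Bond=-333.3912
(2,2): Delta=1.0597 Bond=-20.8369
(3,0): Delta=0.0000 Bond=0.0000
(3,1): Delta=0.0000 Bond=0.0000
(3,2): Delta=2.6078 Bond=-460.4966
(3,3): Delta=1.0000 Bond=0.0000
V0=191.4835

Risk-neutral probability p* = (R−d)/(u−d) = (1.3−0.82)/(1.33−0.82) = 0.9412.
Payoff layer (t=4): V(4,0)=0.0000, V(4,1)=0.0000, V(4,2)=0.0000, V(4,3)=372.3283, V(4,4)=603.8984
  t=3,j=0: stock 106.4140 → up 141.5307 (V=0.0000), down 87.2595 (V=0.0000). Price 0.0000; hedge Δ=0.0000, bond B=0.0000.
  t=3,j=1: stock 172.5984 → up 229.5558 (V=0.0000), down 141.5307 (V=0.0000). Price 0.0000; hedge Δ=0.0000, bond B=0.0000.
  t=3,j=2: stock 279.9461 → up 372.3283 (V=372.3283), down 229.5558 (V=0.0000). Price 269.5590; hedge Δ=2.6078, bond B=-460.4966.
  t=3,j=3: stock 454.0589 → up 603.8984 (V=603.8984), down 372.3283 (V=372.3283). Price 454.0589; hedge Δ=1.0000, bond B=0.0000.
  t=2,j=0: stock 129.7732 → up 172.5984 (V=0.0000), down 106.4140 (V=0.0000). Price 0.0000; hedge Δ=0.0000, bond B=0.0000.
  t=2,j=1: stock 210.4858 → up 279.9461 (V=269.5590), down 172.5984 (V=0.0000). Price 195.1558; hedge Δ=2.5111, bond B=-333.3912.
  t=2,j=2: stock 341.3977 → up 454.0589 (V=454.0589), down 279.9461 (V=269.5590). Price 340.9277; hedge Δ=1.0597, bond B=-20.8369.
  t=1,j=0: stock 158.2600 → up 210.4858 (V=195.1558), down 129.7732 (V=0.0000). Price 141.2893; hedge Δ=2.4179, bond B=-241.3692.
  t=1,j=1: stock 256.6900 → up 341.3977 (V=340.9277), down 210.4858 (V=195.1558). Price 255.6561; hedge Δ=1.1135, bond B=-30.1711.
  t=0,j=0: stock 193.0000 → up 256.6900 (V=255.6561), down 158.2600 (V=141.2893). Price 191.4835; hedge Δ=1.1619, bond B=-32.7650.
The time-0 hedge costs 191.4835, which is the no-arbitrage price.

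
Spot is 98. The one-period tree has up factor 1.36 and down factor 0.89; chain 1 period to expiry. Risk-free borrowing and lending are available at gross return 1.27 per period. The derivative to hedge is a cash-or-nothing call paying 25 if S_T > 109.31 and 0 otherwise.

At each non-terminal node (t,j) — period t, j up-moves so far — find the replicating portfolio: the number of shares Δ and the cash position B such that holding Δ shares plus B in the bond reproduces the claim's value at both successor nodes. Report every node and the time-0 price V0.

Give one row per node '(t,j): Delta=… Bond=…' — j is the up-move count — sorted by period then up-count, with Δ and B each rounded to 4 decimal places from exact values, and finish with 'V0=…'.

(0,0): Delta=0.5428 Bond=-37.2759
V0=15.9156

Under the risk-neutral measure, an up-move has probability p* = (R−d)/(u−d) = 0.8085 and values discount at R = 1.27.
Terminal values V(1,·): V(1,0)=0.0000, V(1,1)=25.0000
Node (0,0) S=98.0000: V=(p*·25.0000+(1−p*)·0.0000)/1.27=15.9156; Δ=(25.0000−0.0000)/(133.2800−87.2200)=0.5428; B=V−Δ·S=-37.2759
Check: Δ(0,0)·S0 + B(0,0) = 15.9156 = V0.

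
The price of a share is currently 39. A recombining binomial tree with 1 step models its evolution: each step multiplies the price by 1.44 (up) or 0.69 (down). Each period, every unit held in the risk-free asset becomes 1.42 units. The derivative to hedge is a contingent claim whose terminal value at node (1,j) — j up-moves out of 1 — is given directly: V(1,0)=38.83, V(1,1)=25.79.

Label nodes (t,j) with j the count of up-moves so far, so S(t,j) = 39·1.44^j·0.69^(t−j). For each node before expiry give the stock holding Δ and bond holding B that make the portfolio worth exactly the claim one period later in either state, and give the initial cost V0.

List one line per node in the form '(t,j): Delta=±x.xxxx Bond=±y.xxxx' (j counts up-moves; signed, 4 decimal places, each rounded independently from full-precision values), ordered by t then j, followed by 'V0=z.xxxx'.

Under the risk-neutral measure, an up-move has probability p* = (R−d)/(u−d) = 0.9733 and values discount at R = 1.42.
Terminal payoffs: V(1,0)=38.8300, V(1,1)=25.7900
(0,0): S=39.0000. Δ = (V_up−V_dn)/(S_up−S_dn) = (25.7900−38.8300)/(56.1600−26.9100) = -0.4458. V = [p*·25.7900 + (1−p*)·38.8300]/1.42 = 18.4069. B = V − Δ·S = 35.7935.
Each (Δ,B) replicates both successor values, so the strategy is self-financing and V0 is arbitrage-free.

(0,0): Delta=-0.4458 Bond=35.7935
V0=18.4069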